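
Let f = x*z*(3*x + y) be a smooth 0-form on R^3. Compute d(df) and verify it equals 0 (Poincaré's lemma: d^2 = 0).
d(df) = 0

Step 1: df = sum_i (∂f/∂x_i) dx_i = (z*(6*x + y)) dx + (x*z) dy + (x*(3*x + y)) dz.
Step 2: Apply d again. Using the 1-form formula, the coefficient of dx ∧ dy in d(df) is ∂^2 f/∂x ∂y - ∂^2 f/∂y ∂x = (z) - (z) = 0 (equality of mixed partials for smooth f).
Similarly for dx ∧ dz and dy ∧ dz — all coefficients vanish. So d(df) = 0.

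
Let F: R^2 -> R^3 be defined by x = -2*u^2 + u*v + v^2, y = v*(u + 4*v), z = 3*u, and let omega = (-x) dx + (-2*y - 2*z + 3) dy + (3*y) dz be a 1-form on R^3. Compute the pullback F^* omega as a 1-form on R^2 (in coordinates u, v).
F^* omega = (-8*u^3 + 6*u^2*v + u*v^2 + 3*u*v - 9*v^3 + 36*v^2 + 3*v) du + (2*u^3 + u^2*v - 6*u^2 - 27*u*v^2 - 48*u*v + 3*u - 66*v^3 + 24*v) dv

Using F^*(f dg) = (f ∘ F) d(g ∘ F), substitute each coordinate x_i by F_i(u, v) in f_i, and replace dx_i by d F_i = (∂F_i/∂u) du + (∂F_i/∂v) dv.
  For the x component: f_1(F) = 2*u^2 - u*v - v^2; d F_1 = (-4*u + v) du + (u + 2*v) dv
  For the y component: f_2(F) = -2*u*v - 6*u - 8*v^2 + 3; d F_2 = (v) du + (u + 8*v) dv
  For the z component: f_3(F) = 3*v*(u + 4*v); d F_3 = (3) du + (0) dv
Combining and collecting du, dv coefficients:
  coeff of du: -8*u^3 + 6*u^2*v + u*v^2 + 3*u*v - 9*v^3 + 36*v^2 + 3*v
  coeff of dv: 2*u^3 + u^2*v - 6*u^2 - 27*u*v^2 - 48*u*v + 3*u - 66*v^3 + 24*v
F^* omega = (-8*u^3 + 6*u^2*v + u*v^2 + 3*u*v - 9*v^3 + 36*v^2 + 3*v) du + (2*u^3 + u^2*v - 6*u^2 - 27*u*v^2 - 48*u*v + 3*u - 66*v^3 + 24*v) dv.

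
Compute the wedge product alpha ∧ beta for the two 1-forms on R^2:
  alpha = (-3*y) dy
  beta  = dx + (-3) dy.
alpha ∧ beta = (3*y) dx ∧ dy

Distribute the wedge, using dx_i ∧ dx_j = -dx_j ∧ dx_i and dx_i ∧ dx_i = 0. For each pair (i, j) with i < j, the coefficient of dx_i ∧ dx_j in alpha ∧ beta is (alpha_i * beta_j - alpha_j * beta_i). Collecting: alpha ∧ beta = (3*y) dx ∧ dy.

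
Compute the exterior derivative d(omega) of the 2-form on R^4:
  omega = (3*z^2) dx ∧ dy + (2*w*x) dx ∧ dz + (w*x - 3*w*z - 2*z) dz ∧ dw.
d(omega) = (6*z) dx ∧ dy ∧ dz + (w + 2*x) dx ∧ dz ∧ dw

For a 2-form omega = sum_{i<j} g_{ij} dx_i ∧ dx_j, the exterior derivative is
  d(omega) = sum_{i<j} d(g_{ij}) ∧ dx_i ∧ dx_j = sum_{i<j, k} (∂g_{ij}/∂x_k) dx_k ∧ dx_i ∧ dx_j.
Expand each term, using dx_k ∧ dx_i ∧ dx_j = sgn(permutation) dx_{(a)} ∧ dx_{(b)} ∧ dx_{(c)} with (a < b < c) sorted:
  d(3*z^2) includes (∂/∂z)(3*z^2) dz = (6*z) dz, which multiplied by dx ∧ dy gives (6*z) dx ∧ dy ∧ dz
  d(2*w*x) includes (∂/∂w)(2*w*x) dw = (2*x) dw, which multiplied by dx ∧ dz gives (2*x) dx ∧ dz ∧ dw
  d(w*x - 3*w*z - 2*z) includes (∂/∂x)(w*x - 3*w*z - 2*z) dx = (w) dx, which multiplied by dz ∧ dw gives (w) dx ∧ dz ∧ dw
Collecting like 3-forms: d(omega) = (6*z) dx ∧ dy ∧ dz + (w + 2*x) dx ∧ dz ∧ dw.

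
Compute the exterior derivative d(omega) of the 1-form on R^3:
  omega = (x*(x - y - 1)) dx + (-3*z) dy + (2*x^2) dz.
d(omega) = (x) dx ∧ dy + (4*x) dx ∧ dz + (3) dy ∧ dz

For a 1-form omega = sum_i f_i dx_i, the exterior derivative is
  d(omega) = sum_{i < j} (∂f_j/∂x_i - ∂f_i/∂x_j) dx_i ∧ dx_j.
  coefficient of dx ∧ dy: ∂f_2/∂x - ∂f_1/∂y = ∂(-3*z)/∂x - ∂(x*(x - y - 1))/∂y = x
  coefficient of dx ∧ dz: ∂f_3/∂x - ∂f_1/∂z = ∂(2*x^2)/∂x - ∂(x*(x - y - 1))/∂z = 4*x
  coefficient of dy ∧ dz: ∂f_3/∂y - ∂f_2/∂z = ∂(2*x^2)/∂y - ∂(-3*z)/∂z = 3
Assembling: d(omega) = (x) dx ∧ dy + (4*x) dx ∧ dz + (3) dy ∧ dz.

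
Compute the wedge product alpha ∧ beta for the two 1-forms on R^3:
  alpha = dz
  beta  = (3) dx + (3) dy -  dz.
alpha ∧ beta = (-3) dx ∧ dz + (-3) dy ∧ dz

Distribute the wedge, using dx_i ∧ dx_j = -dx_j ∧ dx_i and dx_i ∧ dx_i = 0. For each pair (i, j) with i < j, the coefficient of dx_i ∧ dx_j in alpha ∧ beta is (alpha_i * beta_j - alpha_j * beta_i). Collecting: alpha ∧ beta = (-3) dx ∧ dz + (-3) dy ∧ dz.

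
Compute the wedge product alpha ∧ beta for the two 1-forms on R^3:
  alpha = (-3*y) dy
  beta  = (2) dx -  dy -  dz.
alpha ∧ beta = (6*y) dx ∧ dy + (3*y) dy ∧ dz

Distribute the wedge, using dx_i ∧ dx_j = -dx_j ∧ dx_i and dx_i ∧ dx_i = 0. For each pair (i, j) with i < j, the coefficient of dx_i ∧ dx_j in alpha ∧ beta is (alpha_i * beta_j - alpha_j * beta_i). Collecting: alpha ∧ beta = (6*y) dx ∧ dy + (3*y) dy ∧ dz.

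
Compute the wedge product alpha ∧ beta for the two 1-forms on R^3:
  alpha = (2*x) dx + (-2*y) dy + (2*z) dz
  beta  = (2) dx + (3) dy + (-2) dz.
alpha ∧ beta = (6*x + 4*y) dx ∧ dy + (-4*x - 4*z) dx ∧ dz + (4*y - 6*z) dy ∧ dz

Distribute the wedge, using dx_i ∧ dx_j = -dx_j ∧ dx_i and dx_i ∧ dx_i = 0. For each pair (i, j) with i < j, the coefficient of dx_i ∧ dx_j in alpha ∧ beta is (alpha_i * beta_j - alpha_j * beta_i). Collecting: alpha ∧ beta = (6*x + 4*y) dx ∧ dy + (-4*x - 4*z) dx ∧ dz + (4*y - 6*z) dy ∧ dz.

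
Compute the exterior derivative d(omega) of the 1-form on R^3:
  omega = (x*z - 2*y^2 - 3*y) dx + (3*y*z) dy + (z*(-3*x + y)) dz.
d(omega) = (4*y + 3) dx ∧ dy + (-x - 3*z) dx ∧ dz + (-3*y + z) dy ∧ dz

For a 1-form omega = sum_i f_i dx_i, the exterior derivative is
  d(omega) = sum_{i < j} (∂f_j/∂x_i - ∂f_i/∂x_j) dx_i ∧ dx_j.
  coefficient of dx ∧ dy: ∂f_2/∂x - ∂f_1/∂y = ∂(3*y*z)/∂x - ∂(x*z - 2*y^2 - 3*y)/∂y = 4*y + 3
  coefficient of dx ∧ dz: ∂f_3/∂x - ∂f_1/∂z = ∂(z*(-3*x + y))/∂x - ∂(x*z - 2*y^2 - 3*y)/∂z = -x - 3*z
  coefficient of dy ∧ dz: ∂f_3/∂y - ∂f_2/∂z = ∂(z*(-3*x + y))/∂y - ∂(3*y*z)/∂z = -3*y + z
Assembling: d(omega) = (4*y + 3) dx ∧ dy + (-x - 3*z) dx ∧ dz + (-3*y + z) dy ∧ dz.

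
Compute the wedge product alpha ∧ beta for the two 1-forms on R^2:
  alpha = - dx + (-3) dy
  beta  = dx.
alpha ∧ beta = (3) dx ∧ dy

Distribute the wedge, using dx_i ∧ dx_j = -dx_j ∧ dx_i and dx_i ∧ dx_i = 0. For each pair (i, j) with i < j, the coefficient of dx_i ∧ dx_j in alpha ∧ beta is (alpha_i * beta_j - alpha_j * beta_i). Collecting: alpha ∧ beta = (3) dx ∧ dy.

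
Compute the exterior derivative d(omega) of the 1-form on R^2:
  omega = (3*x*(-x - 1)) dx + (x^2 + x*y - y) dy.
d(omega) = (2*x + y) dx ∧ dy

For a 1-form omega = sum_i f_i dx_i, the exterior derivative is
  d(omega) = sum_{i < j} (∂f_j/∂x_i - ∂f_i/∂x_j) dx_i ∧ dx_j.
  coefficient of dx ∧ dy: ∂f_2/∂x - ∂f_1/∂y = ∂(x^2 + x*y - y)/∂x - ∂(3*x*(-x - 1))/∂y = 2*x + y
Assembling: d(omega) = (2*x + y) dx ∧ dy.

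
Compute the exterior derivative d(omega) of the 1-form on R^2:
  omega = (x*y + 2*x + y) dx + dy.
d(omega) = (-x - 1) dx ∧ dy

For a 1-form omega = sum_i f_i dx_i, the exterior derivative is
  d(omega) = sum_{i < j} (∂f_j/∂x_i - ∂f_i/∂x_j) dx_i ∧ dx_j.
  coefficient of dx ∧ dy: ∂f_2/∂x - ∂f_1/∂y = ∂(1)/∂x - ∂(x*y + 2*x + y)/∂y = -x - 1
Assembling: d(omega) = (-x - 1) dx ∧ dy.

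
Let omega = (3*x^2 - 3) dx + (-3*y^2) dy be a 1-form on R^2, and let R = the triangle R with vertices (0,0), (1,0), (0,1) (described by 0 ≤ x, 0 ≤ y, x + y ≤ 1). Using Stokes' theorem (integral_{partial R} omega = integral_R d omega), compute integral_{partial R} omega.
integral_(partial R) omega = 0

Stokes: integral_partial_R omega = integral_R d omega with d omega = (∂Q/∂x - ∂P/∂y) dx ∧ dy.
  ∂Q/∂x = 0
  ∂P/∂y = 0
  integrand = ∂Q/∂x - ∂P/∂y = 0.
Integrating over R: integral_0^1 integral_0^{1-x} (0) dy dx = 0.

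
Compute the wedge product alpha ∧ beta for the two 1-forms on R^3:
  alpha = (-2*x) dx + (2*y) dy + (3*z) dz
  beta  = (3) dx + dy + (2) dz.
alpha ∧ beta = (-2*x - 6*y) dx ∧ dy + (-4*x - 9*z) dx ∧ dz + (4*y - 3*z) dy ∧ dz

Distribute the wedge, using dx_i ∧ dx_j = -dx_j ∧ dx_i and dx_i ∧ dx_i = 0. For each pair (i, j) with i < j, the coefficient of dx_i ∧ dx_j in alpha ∧ beta is (alpha_i * beta_j - alpha_j * beta_i). Collecting: alpha ∧ beta = (-2*x - 6*y) dx ∧ dy + (-4*x - 9*z) dx ∧ dz + (4*y - 3*z) dy ∧ dz.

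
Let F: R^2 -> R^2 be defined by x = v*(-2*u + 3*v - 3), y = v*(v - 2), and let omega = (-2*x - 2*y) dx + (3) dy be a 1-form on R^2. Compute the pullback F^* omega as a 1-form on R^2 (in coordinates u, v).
F^* omega = (v^2*(-8*u + 16*v - 20)) du + (-8*u^2*v + 40*u*v^2 - 32*u*v - 48*v^3 + 84*v^2 - 24*v - 6) dv

Using F^*(f dg) = (f ∘ F) d(g ∘ F), substitute each coordinate x_i by F_i(u, v) in f_i, and replace dx_i by d F_i = (∂F_i/∂u) du + (∂F_i/∂v) dv.
  For the x component: f_1(F) = 2*v*(2*u - 4*v + 5); d F_1 = (-2*v) du + (-2*u + 6*v - 3) dv
  For the y component: f_2(F) = 3; d F_2 = (0) du + (2*v - 2) dv
Combining and collecting du, dv coefficients:
  coeff of du: v^2*(-8*u + 16*v - 20)
  coeff of dv: -8*u^2*v + 40*u*v^2 - 32*u*v - 48*v^3 + 84*v^2 - 24*v - 6
F^* omega = (v^2*(-8*u + 16*v - 20)) du + (-8*u^2*v + 40*u*v^2 - 32*u*v - 48*v^3 + 84*v^2 - 24*v - 6) dv.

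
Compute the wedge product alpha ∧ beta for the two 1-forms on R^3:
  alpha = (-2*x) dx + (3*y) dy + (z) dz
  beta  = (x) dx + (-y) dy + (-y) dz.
alpha ∧ beta = (-x*y) dx ∧ dy + (x*(2*y - z)) dx ∧ dz + (y*(-3*y + z)) dy ∧ dz

Distribute the wedge, using dx_i ∧ dx_j = -dx_j ∧ dx_i and dx_i ∧ dx_i = 0. For each pair (i, j) with i < j, the coefficient of dx_i ∧ dx_j in alpha ∧ beta is (alpha_i * beta_j - alpha_j * beta_i). Collecting: alpha ∧ beta = (-x*y) dx ∧ dy + (x*(2*y - z)) dx ∧ dz + (y*(-3*y + z)) dy ∧ dz.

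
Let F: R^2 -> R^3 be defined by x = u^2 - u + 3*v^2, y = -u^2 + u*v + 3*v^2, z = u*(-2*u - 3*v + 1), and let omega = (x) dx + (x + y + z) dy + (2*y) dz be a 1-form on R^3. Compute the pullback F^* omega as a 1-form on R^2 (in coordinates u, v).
F^* omega = (14*u^3 - 5*u^2 - 38*u*v^2 + 2*u*v + u - 12*v^3 + 3*v^2) du + (4*u^3 - 14*u^2*v - 24*u*v^2 - 6*u*v + 54*v^3) dv

Using F^*(f dg) = (f ∘ F) d(g ∘ F), substitute each coordinate x_i by F_i(u, v) in f_i, and replace dx_i by d F_i = (∂F_i/∂u) du + (∂F_i/∂v) dv.
  For the x component: f_1(F) = u^2 - u + 3*v^2; d F_1 = (2*u - 1) du + (6*v) dv
  For the y component: f_2(F) = -2*u^2 - 2*u*v + 6*v^2; d F_2 = (-2*u + v) du + (u + 6*v) dv
  For the z component: f_3(F) = -2*u^2 + 2*u*v + 6*v^2; d F_3 = (-4*u - 3*v + 1) du + (-3*u) dv
Combining and collecting du, dv coefficients:
  coeff of du: 14*u^3 - 5*u^2 - 38*u*v^2 + 2*u*v + u - 12*v^3 + 3*v^2
  coeff of dv: 4*u^3 - 14*u^2*v - 24*u*v^2 - 6*u*v + 54*v^3
F^* omega = (14*u^3 - 5*u^2 - 38*u*v^2 + 2*u*v + u - 12*v^3 + 3*v^2) du + (4*u^3 - 14*u^2*v - 24*u*v^2 - 6*u*v + 54*v^3) dv.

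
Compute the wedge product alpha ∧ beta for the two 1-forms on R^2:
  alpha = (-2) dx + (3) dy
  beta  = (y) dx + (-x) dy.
alpha ∧ beta = (2*x - 3*y) dx ∧ dy

Distribute the wedge, using dx_i ∧ dx_j = -dx_j ∧ dx_i and dx_i ∧ dx_i = 0. For each pair (i, j) with i < j, the coefficient of dx_i ∧ dx_j in alpha ∧ beta is (alpha_i * beta_j - alpha_j * beta_i). Collecting: alpha ∧ beta = (2*x - 3*y) dx ∧ dy.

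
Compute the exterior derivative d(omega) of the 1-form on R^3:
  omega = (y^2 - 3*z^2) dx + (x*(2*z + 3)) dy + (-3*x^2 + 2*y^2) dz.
d(omega) = (-2*y + 2*z + 3) dx ∧ dy + (-6*x + 6*z) dx ∧ dz + (-2*x + 4*y) dy ∧ dz

For a 1-form omega = sum_i f_i dx_i, the exterior derivative is
  d(omega) = sum_{i < j} (∂f_j/∂x_i - ∂f_i/∂x_j) dx_i ∧ dx_j.
  coefficient of dx ∧ dy: ∂f_2/∂x - ∂f_1/∂y = ∂(x*(2*z + 3))/∂x - ∂(y^2 - 3*z^2)/∂y = -2*y + 2*z + 3
  coefficient of dx ∧ dz: ∂f_3/∂x - ∂f_1/∂z = ∂(-3*x^2 + 2*y^2)/∂x - ∂(y^2 - 3*z^2)/∂z = -6*x + 6*z
  coefficient of dy ∧ dz: ∂f_3/∂y - ∂f_2/∂z = ∂(-3*x^2 + 2*y^2)/∂y - ∂(x*(2*z + 3))/∂z = -2*x + 4*y
Assembling: d(omega) = (-2*y + 2*z + 3) dx ∧ dy + (-6*x + 6*z) dx ∧ dz + (-2*x + 4*y) dy ∧ dz.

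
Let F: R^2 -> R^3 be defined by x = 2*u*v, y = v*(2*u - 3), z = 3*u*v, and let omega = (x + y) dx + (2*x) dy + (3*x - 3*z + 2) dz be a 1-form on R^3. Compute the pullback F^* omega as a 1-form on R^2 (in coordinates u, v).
F^* omega = (v*(7*u*v - 6*v + 6)) du + (u*(7*u*v - 18*v + 6)) dv

Using F^*(f dg) = (f ∘ F) d(g ∘ F), substitute each coordinate x_i by F_i(u, v) in f_i, and replace dx_i by d F_i = (∂F_i/∂u) du + (∂F_i/∂v) dv.
  For the x component: f_1(F) = v*(4*u - 3); d F_1 = (2*v) du + (2*u) dv
  For the y component: f_2(F) = 4*u*v; d F_2 = (2*v) du + (2*u - 3) dv
  For the z component: f_3(F) = -3*u*v + 2; d F_3 = (3*v) du + (3*u) dv
Combining and collecting du, dv coefficients:
  coeff of du: v*(7*u*v - 6*v + 6)
  coeff of dv: u*(7*u*v - 18*v + 6)
F^* omega = (v*(7*u*v - 6*v + 6)) du + (u*(7*u*v - 18*v + 6)) dv.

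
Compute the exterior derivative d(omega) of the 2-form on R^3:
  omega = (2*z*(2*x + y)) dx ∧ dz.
d(omega) = (-2*z) dx ∧ dy ∧ dz

For a 2-form omega = sum_{i<j} g_{ij} dx_i ∧ dx_j, the exterior derivative is
  d(omega) = sum_{i<j} d(g_{ij}) ∧ dx_i ∧ dx_j = sum_{i<j, k} (∂g_{ij}/∂x_k) dx_k ∧ dx_i ∧ dx_j.
Expand each term, using dx_k ∧ dx_i ∧ dx_j = sgn(permutation) dx_{(a)} ∧ dx_{(b)} ∧ dx_{(c)} with (a < b < c) sorted:
  d(2*z*(2*x + y)) includes (∂/∂y)(2*z*(2*x + y)) dy = (2*z) dy, which multiplied by dx ∧ dz gives (-2*z) dx ∧ dy ∧ dz
Collecting like 3-forms: d(omega) = (-2*z) dx ∧ dy ∧ dz.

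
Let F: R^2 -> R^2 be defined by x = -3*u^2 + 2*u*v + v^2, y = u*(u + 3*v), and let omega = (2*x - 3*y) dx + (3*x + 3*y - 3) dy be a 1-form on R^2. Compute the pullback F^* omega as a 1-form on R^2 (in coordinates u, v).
F^* omega = (42*u^3 + 24*u^2*v + 29*u*v^2 - 6*u + 13*v^3 - 9*v) du + (-36*u^3 + 17*u^2*v + 3*u*v^2 - 9*u + 4*v^3) dv

Using F^*(f dg) = (f ∘ F) d(g ∘ F), substitute each coordinate x_i by F_i(u, v) in f_i, and replace dx_i by d F_i = (∂F_i/∂u) du + (∂F_i/∂v) dv.
  For the x component: f_1(F) = -9*u^2 - 5*u*v + 2*v^2; d F_1 = (-6*u + 2*v) du + (2*u + 2*v) dv
  For the y component: f_2(F) = -6*u^2 + 15*u*v + 3*v^2 - 3; d F_2 = (2*u + 3*v) du + (3*u) dv
Combining and collecting du, dv coefficients:
  coeff of du: 42*u^3 + 24*u^2*v + 29*u*v^2 - 6*u + 13*v^3 - 9*v
  coeff of dv: -36*u^3 + 17*u^2*v + 3*u*v^2 - 9*u + 4*v^3
F^* omega = (42*u^3 + 24*u^2*v + 29*u*v^2 - 6*u + 13*v^3 - 9*v) du + (-36*u^3 + 17*u^2*v + 3*u*v^2 - 9*u + 4*v^3) dv.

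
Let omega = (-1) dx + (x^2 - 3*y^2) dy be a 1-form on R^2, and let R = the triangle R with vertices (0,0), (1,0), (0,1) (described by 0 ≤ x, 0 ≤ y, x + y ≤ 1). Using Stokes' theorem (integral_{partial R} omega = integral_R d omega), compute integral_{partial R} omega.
integral_(partial R) omega = 1/3

Stokes: integral_partial_R omega = integral_R d omega with d omega = (∂Q/∂x - ∂P/∂y) dx ∧ dy.
  ∂Q/∂x = 2*x
  ∂P/∂y = 0
  integrand = ∂Q/∂x - ∂P/∂y = 2*x.
Integrating over R: integral_0^1 integral_0^{1-x} (2*x) dy dx = 1/3.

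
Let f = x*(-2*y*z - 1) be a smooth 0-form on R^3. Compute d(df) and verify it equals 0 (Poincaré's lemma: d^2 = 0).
d(df) = 0

Step 1: df = sum_i (∂f/∂x_i) dx_i = (-2*y*z - 1) dx + (-2*x*z) dy + (-2*x*y) dz.
Step 2: Apply d again. Using the 1-form formula, the coefficient of dx ∧ dy in d(df) is ∂^2 f/∂x ∂y - ∂^2 f/∂y ∂x = (-2*z) - (-2*z) = 0 (equality of mixed partials for smooth f).
Similarly for dx ∧ dz and dy ∧ dz — all coefficients vanish. So d(df) = 0.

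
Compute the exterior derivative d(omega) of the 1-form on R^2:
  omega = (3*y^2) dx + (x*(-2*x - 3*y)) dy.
d(omega) = (-4*x - 9*y) dx ∧ dy

For a 1-form omega = sum_i f_i dx_i, the exterior derivative is
  d(omega) = sum_{i < j} (∂f_j/∂x_i - ∂f_i/∂x_j) dx_i ∧ dx_j.
  coefficient of dx ∧ dy: ∂f_2/∂x - ∂f_1/∂y = ∂(x*(-2*x - 3*y))/∂x - ∂(3*y^2)/∂y = -4*x - 9*y
Assembling: d(omega) = (-4*x - 9*y) dx ∧ dy.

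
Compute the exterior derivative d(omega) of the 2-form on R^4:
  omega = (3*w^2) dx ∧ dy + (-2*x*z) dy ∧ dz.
d(omega) = (6*w) dx ∧ dy ∧ dw + (-2*z) dx ∧ dy ∧ dz

For a 2-form omega = sum_{i<j} g_{ij} dx_i ∧ dx_j, the exterior derivative is
  d(omega) = sum_{i<j} d(g_{ij}) ∧ dx_i ∧ dx_j = sum_{i<j, k} (∂g_{ij}/∂x_k) dx_k ∧ dx_i ∧ dx_j.
Expand each term, using dx_k ∧ dx_i ∧ dx_j = sgn(permutation) dx_{(a)} ∧ dx_{(b)} ∧ dx_{(c)} with (a < b < c) sorted:
  d(3*w^2) includes (∂/∂w)(3*w^2) dw = (6*w) dw, which multiplied by dx ∧ dy gives (6*w) dx ∧ dy ∧ dw
  d(-2*x*z) includes (∂/∂x)(-2*x*z) dx = (-2*z) dx, which multiplied by dy ∧ dz gives (-2*z) dx ∧ dy ∧ dz
Collecting like 3-forms: d(omega) = (6*w) dx ∧ dy ∧ dw + (-2*z) dx ∧ dy ∧ dz.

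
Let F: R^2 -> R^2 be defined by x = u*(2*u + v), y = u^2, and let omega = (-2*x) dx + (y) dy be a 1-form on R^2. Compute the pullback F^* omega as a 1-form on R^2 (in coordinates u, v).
F^* omega = (2*u*(-7*u^2 - 6*u*v - v^2)) du + (2*u^2*(-2*u - v)) dv

Using F^*(f dg) = (f ∘ F) d(g ∘ F), substitute each coordinate x_i by F_i(u, v) in f_i, and replace dx_i by d F_i = (∂F_i/∂u) du + (∂F_i/∂v) dv.
  For the x component: f_1(F) = 2*u*(-2*u - v); d F_1 = (4*u + v) du + (u) dv
  For the y component: f_2(F) = u^2; d F_2 = (2*u) du + (0) dv
Combining and collecting du, dv coefficients:
  coeff of du: 2*u*(-7*u^2 - 6*u*v - v^2)
  coeff of dv: 2*u^2*(-2*u - v)
F^* omega = (2*u*(-7*u^2 - 6*u*v - v^2)) du + (2*u^2*(-2*u - v)) dv.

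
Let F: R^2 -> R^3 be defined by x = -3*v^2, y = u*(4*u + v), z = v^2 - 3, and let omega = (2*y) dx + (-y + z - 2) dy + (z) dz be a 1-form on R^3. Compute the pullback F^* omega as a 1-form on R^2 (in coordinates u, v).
F^* omega = (-32*u^3 - 12*u^2*v + 7*u*v^2 - 40*u + v^3 - 5*v) du + (-4*u^3 - 49*u^2*v - 11*u*v^2 - 5*u + 2*v^3 - 6*v) dv

Using F^*(f dg) = (f ∘ F) d(g ∘ F), substitute each coordinate x_i by F_i(u, v) in f_i, and replace dx_i by d F_i = (∂F_i/∂u) du + (∂F_i/∂v) dv.
  For the x component: f_1(F) = 2*u*(4*u + v); d F_1 = (0) du + (-6*v) dv
  For the y component: f_2(F) = -4*u^2 - u*v + v^2 - 5; d F_2 = (8*u + v) du + (u) dv
  For the z component: f_3(F) = v^2 - 3; d F_3 = (0) du + (2*v) dv
Combining and collecting du, dv coefficients:
  coeff of du: -32*u^3 - 12*u^2*v + 7*u*v^2 - 40*u + v^3 - 5*v
  coeff of dv: -4*u^3 - 49*u^2*v - 11*u*v^2 - 5*u + 2*v^3 - 6*v
F^* omega = (-32*u^3 - 12*u^2*v + 7*u*v^2 - 40*u + v^3 - 5*v) du + (-4*u^3 - 49*u^2*v - 11*u*v^2 - 5*u + 2*v^3 - 6*v) dv.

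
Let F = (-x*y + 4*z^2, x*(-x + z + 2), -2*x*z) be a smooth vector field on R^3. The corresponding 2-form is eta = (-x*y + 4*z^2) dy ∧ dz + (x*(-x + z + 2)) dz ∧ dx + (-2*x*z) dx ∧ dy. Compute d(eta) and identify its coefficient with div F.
d(eta) = (-2*x - y) dx ∧ dy ∧ dz; div F = -2*x - y

For a 2-form in R^3 of the form above, applying d gives a 3-form with coefficient ∂P/∂x + ∂Q/∂y + ∂R/∂z:
  ∂P/∂x = -y
  ∂Q/∂y = 0
  ∂R/∂z = -2*x
Sum = -2*x - y, which is exactly div F.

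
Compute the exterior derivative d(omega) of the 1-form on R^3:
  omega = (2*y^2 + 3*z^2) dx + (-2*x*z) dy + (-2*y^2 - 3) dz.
d(omega) = (-4*y - 2*z) dx ∧ dy + (-6*z) dx ∧ dz + (2*x - 4*y) dy ∧ dz

For a 1-form omega = sum_i f_i dx_i, the exterior derivative is
  d(omega) = sum_{i < j} (∂f_j/∂x_i - ∂f_i/∂x_j) dx_i ∧ dx_j.
  coefficient of dx ∧ dy: ∂f_2/∂x - ∂f_1/∂y = ∂(-2*x*z)/∂x - ∂(2*y^2 + 3*z^2)/∂y = -4*y - 2*z
  coefficient of dx ∧ dz: ∂f_3/∂x - ∂f_1/∂z = ∂(-2*y^2 - 3)/∂x - ∂(2*y^2 + 3*z^2)/∂z = -6*z
  coefficient of dy ∧ dz: ∂f_3/∂y - ∂f_2/∂z = ∂(-2*y^2 - 3)/∂y - ∂(-2*x*z)/∂z = 2*x - 4*y
Assembling: d(omega) = (-4*y - 2*z) dx ∧ dy + (-6*z) dx ∧ dz + (2*x - 4*y) dy ∧ dz.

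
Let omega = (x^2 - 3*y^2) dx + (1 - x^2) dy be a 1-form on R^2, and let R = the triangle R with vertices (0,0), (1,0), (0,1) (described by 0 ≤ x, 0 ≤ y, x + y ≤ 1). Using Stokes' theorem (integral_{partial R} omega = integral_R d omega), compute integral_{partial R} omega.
integral_(partial R) omega = 2/3

Stokes: integral_partial_R omega = integral_R d omega with d omega = (∂Q/∂x - ∂P/∂y) dx ∧ dy.
  ∂Q/∂x = -2*x
  ∂P/∂y = -6*y
  integrand = ∂Q/∂x - ∂P/∂y = -2*x + 6*y.
Integrating over R: integral_0^1 integral_0^{1-x} (-2*x + 6*y) dy dx = 2/3.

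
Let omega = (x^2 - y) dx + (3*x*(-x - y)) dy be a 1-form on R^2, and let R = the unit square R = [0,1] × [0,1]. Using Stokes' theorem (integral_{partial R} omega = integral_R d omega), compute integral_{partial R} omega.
integral_(partial R) omega = -7/2

Stokes: integral_partial_R omega = integral_R d omega with d omega = (∂Q/∂x - ∂P/∂y) dx ∧ dy.
  ∂Q/∂x = -6*x - 3*y
  ∂P/∂y = -1
  integrand = ∂Q/∂x - ∂P/∂y = -6*x - 3*y + 1.
Integrating over R: integral_0^1 integral_0^1 (-6*x - 3*y + 1) dx dy = -7/2.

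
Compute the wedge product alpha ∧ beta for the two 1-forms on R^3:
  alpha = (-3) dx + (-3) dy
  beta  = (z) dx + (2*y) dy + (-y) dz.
alpha ∧ beta = (-6*y + 3*z) dx ∧ dy + (3*y) dx ∧ dz + (3*y) dy ∧ dz

Distribute the wedge, using dx_i ∧ dx_j = -dx_j ∧ dx_i and dx_i ∧ dx_i = 0. For each pair (i, j) with i < j, the coefficient of dx_i ∧ dx_j in alpha ∧ beta is (alpha_i * beta_j - alpha_j * beta_i). Collecting: alpha ∧ beta = (-6*y + 3*z) dx ∧ dy + (3*y) dx ∧ dz + (3*y) dy ∧ dz.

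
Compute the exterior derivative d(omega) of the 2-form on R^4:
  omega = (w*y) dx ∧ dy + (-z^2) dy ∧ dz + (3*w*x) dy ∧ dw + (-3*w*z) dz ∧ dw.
d(omega) = (3*w + y) dx ∧ dy ∧ dw

For a 2-form omega = sum_{i<j} g_{ij} dx_i ∧ dx_j, the exterior derivative is
  d(omega) = sum_{i<j} d(g_{ij}) ∧ dx_i ∧ dx_j = sum_{i<j, k} (∂g_{ij}/∂x_k) dx_k ∧ dx_i ∧ dx_j.
Expand each term, using dx_k ∧ dx_i ∧ dx_j = sgn(permutation) dx_{(a)} ∧ dx_{(b)} ∧ dx_{(c)} with (a < b < c) sorted:
  d(w*y) includes (∂/∂w)(w*y) dw = (y) dw, which multiplied by dx ∧ dy gives (y) dx ∧ dy ∧ dw
  d(3*w*x) includes (∂/∂x)(3*w*x) dx = (3*w) dx, which multiplied by dy ∧ dw gives (3*w) dx ∧ dy ∧ dw
Collecting like 3-forms: d(omega) = (3*w + y) dx ∧ dy ∧ dw.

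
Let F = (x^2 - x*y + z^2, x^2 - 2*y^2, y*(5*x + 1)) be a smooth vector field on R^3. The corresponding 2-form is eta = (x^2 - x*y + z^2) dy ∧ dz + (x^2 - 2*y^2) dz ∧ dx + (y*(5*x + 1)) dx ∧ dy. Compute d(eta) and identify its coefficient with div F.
d(eta) = (2*x - 5*y) dx ∧ dy ∧ dz; div F = 2*x - 5*y

For a 2-form in R^3 of the form above, applying d gives a 3-form with coefficient ∂P/∂x + ∂Q/∂y + ∂R/∂z:
  ∂P/∂x = 2*x - y
  ∂Q/∂y = -4*y
  ∂R/∂z = 0
Sum = 2*x - 5*y, which is exactly div F.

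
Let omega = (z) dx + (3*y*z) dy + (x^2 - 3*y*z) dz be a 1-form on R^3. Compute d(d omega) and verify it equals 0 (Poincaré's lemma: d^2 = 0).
d(d omega) = 0

Step 1: d omega = sum_{i<j} (∂f_j/∂x_i - ∂f_i/∂x_j) dx_i ∧ dx_j:
  coeff of dx ∧ dy: 0
  coeff of dx ∧ dz: 2*x - 1
  coeff of dy ∧ dz: -3*y - 3*z
Step 2: Apply d again to each 2-form coefficient. The only possible 3-form in R^3 is dx ∧ dy ∧ dz, with coefficient
  ∂(coeff of dy∧dz)/∂x - ∂(coeff of dx∧dz)/∂y + ∂(coeff of dx∧dy)/∂z
  = ∂/∂x (-3*y - 3*z) - ∂/∂y (2*x - 1) + ∂/∂z (0).
Each of these terms simplifies to sums of mixed partials that cancel in pairs. The result is 0 (by equality of mixed partials for smooth functions — Schwarz / Clairaut).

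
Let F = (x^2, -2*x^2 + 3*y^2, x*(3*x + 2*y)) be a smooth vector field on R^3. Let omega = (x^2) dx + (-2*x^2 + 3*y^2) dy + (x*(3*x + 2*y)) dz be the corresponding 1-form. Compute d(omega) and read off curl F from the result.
d(omega) = (2*x) dy ∧ dz + (-6*x - 2*y) dz ∧ dx + (-4*x) dx ∧ dy; curl F = (2*x, -6*x - 2*y, -4*x)

d omega = sum_{i<j} (∂f_j/∂x_i - ∂f_i/∂x_j) dx_i ∧ dx_j. Under the identification (dy ∧ dz, dz ∧ dx, dx ∧ dy) ↔ (e_x, e_y, e_z), the coefficients are exactly the components of curl F. Compute:
  ∂R/∂y - ∂Q/∂z = (2*x) - (0) = 2*x
  ∂P/∂z - ∂R/∂x = (0) - (6*x + 2*y) = -6*x - 2*y
  ∂Q/∂x - ∂P/∂y = (-4*x) - (0) = -4*x.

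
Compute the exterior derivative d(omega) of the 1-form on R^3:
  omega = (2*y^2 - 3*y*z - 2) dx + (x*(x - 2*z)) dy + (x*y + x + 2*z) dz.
d(omega) = (2*x - 4*y + z) dx ∧ dy + (4*y + 1) dx ∧ dz + (3*x) dy ∧ dz

For a 1-form omega = sum_i f_i dx_i, the exterior derivative is
  d(omega) = sum_{i < j} (∂f_j/∂x_i - ∂f_i/∂x_j) dx_i ∧ dx_j.
  coefficient of dx ∧ dy: ∂f_2/∂x - ∂f_1/∂y = ∂(x*(x - 2*z))/∂x - ∂(2*y^2 - 3*y*z - 2)/∂y = 2*x - 4*y + z
  coefficient of dx ∧ dz: ∂f_3/∂x - ∂f_1/∂z = ∂(x*y + x + 2*z)/∂x - ∂(2*y^2 - 3*y*z - 2)/∂z = 4*y + 1
  coefficient of dy ∧ dz: ∂f_3/∂y - ∂f_2/∂z = ∂(x*y + x + 2*z)/∂y - ∂(x*(x - 2*z))/∂z = 3*x
Assembling: d(omega) = (2*x - 4*y + z) dx ∧ dy + (4*y + 1) dx ∧ dz + (3*x) dy ∧ dz.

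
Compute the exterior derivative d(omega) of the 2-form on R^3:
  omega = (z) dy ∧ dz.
d(omega) = 0

For a 2-form omega = sum_{i<j} g_{ij} dx_i ∧ dx_j, the exterior derivative is
  d(omega) = sum_{i<j} d(g_{ij}) ∧ dx_i ∧ dx_j = sum_{i<j, k} (∂g_{ij}/∂x_k) dx_k ∧ dx_i ∧ dx_j.
Expand each term, using dx_k ∧ dx_i ∧ dx_j = sgn(permutation) dx_{(a)} ∧ dx_{(b)} ∧ dx_{(c)} with (a < b < c) sorted:

Collecting like 3-forms: d(omega) = 0.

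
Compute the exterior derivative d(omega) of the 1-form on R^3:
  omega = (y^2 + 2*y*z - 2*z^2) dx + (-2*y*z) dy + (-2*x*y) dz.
d(omega) = (-2*y - 2*z) dx ∧ dy + (-4*y + 4*z) dx ∧ dz + (-2*x + 2*y) dy ∧ dz

For a 1-form omega = sum_i f_i dx_i, the exterior derivative is
  d(omega) = sum_{i < j} (∂f_j/∂x_i - ∂f_i/∂x_j) dx_i ∧ dx_j.
  coefficient of dx ∧ dy: ∂f_2/∂x - ∂f_1/∂y = ∂(-2*y*z)/∂x - ∂(y^2 + 2*y*z - 2*z^2)/∂y = -2*y - 2*z
  coefficient of dx ∧ dz: ∂f_3/∂x - ∂f_1/∂z = ∂(-2*x*y)/∂x - ∂(y^2 + 2*y*z - 2*z^2)/∂z = -4*y + 4*z
  coefficient of dy ∧ dz: ∂f_3/∂y - ∂f_2/∂z = ∂(-2*x*y)/∂y - ∂(-2*y*z)/∂z = -2*x + 2*y
Assembling: d(omega) = (-2*y - 2*z) dx ∧ dy + (-4*y + 4*z) dx ∧ dz + (-2*x + 2*y) dy ∧ dz.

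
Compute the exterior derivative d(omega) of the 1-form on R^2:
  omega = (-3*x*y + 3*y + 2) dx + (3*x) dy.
d(omega) = (3*x) dx ∧ dy

For a 1-form omega = sum_i f_i dx_i, the exterior derivative is
  d(omega) = sum_{i < j} (∂f_j/∂x_i - ∂f_i/∂x_j) dx_i ∧ dx_j.
  coefficient of dx ∧ dy: ∂f_2/∂x - ∂f_1/∂y = ∂(3*x)/∂x - ∂(-3*x*y + 3*y + 2)/∂y = 3*x
Assembling: d(omega) = (3*x) dx ∧ dy.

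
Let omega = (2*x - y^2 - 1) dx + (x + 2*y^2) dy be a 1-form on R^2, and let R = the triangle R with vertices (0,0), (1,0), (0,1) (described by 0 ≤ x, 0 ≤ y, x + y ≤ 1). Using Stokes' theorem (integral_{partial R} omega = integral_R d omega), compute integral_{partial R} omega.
integral_(partial R) omega = 5/6

Stokes: integral_partial_R omega = integral_R d omega with d omega = (∂Q/∂x - ∂P/∂y) dx ∧ dy.
  ∂Q/∂x = 1
  ∂P/∂y = -2*y
  integrand = ∂Q/∂x - ∂P/∂y = 2*y + 1.
Integrating over R: integral_0^1 integral_0^{1-x} (2*y + 1) dy dx = 5/6.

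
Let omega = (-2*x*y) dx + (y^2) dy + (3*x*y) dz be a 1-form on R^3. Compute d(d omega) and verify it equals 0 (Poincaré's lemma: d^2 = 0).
d(d omega) = 0

Step 1: d omega = sum_{i<j} (∂f_j/∂x_i - ∂f_i/∂x_j) dx_i ∧ dx_j:
  coeff of dx ∧ dy: 2*x
  coeff of dx ∧ dz: 3*y
  coeff of dy ∧ dz: 3*x
Step 2: Apply d again to each 2-form coefficient. The only possible 3-form in R^3 is dx ∧ dy ∧ dz, with coefficient
  ∂(coeff of dy∧dz)/∂x - ∂(coeff of dx∧dz)/∂y + ∂(coeff of dx∧dy)/∂z
  = ∂/∂x (3*x) - ∂/∂y (3*y) + ∂/∂z (2*x).
Each of these terms simplifies to sums of mixed partials that cancel in pairs. The result is 0 (by equality of mixed partials for smooth functions — Schwarz / Clairaut).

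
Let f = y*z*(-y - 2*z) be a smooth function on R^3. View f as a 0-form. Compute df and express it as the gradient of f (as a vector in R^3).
df = (0) dx + (2*z*(-y - z)) dy + (y*(-y - 4*z)) dz; grad f = (0, 2*z*(-y - z), y*(-y - 4*z))

For a 0-form f, d f = (∂f/∂x) dx + (∂f/∂y) dy + (∂f/∂z) dz. The components of the vector representation are exactly the entries of grad f in Cartesian coordinates:
  ∂f/∂x = 0
  ∂f/∂y = 2*z*(-y - z)
  ∂f/∂z = y*(-y - 4*z).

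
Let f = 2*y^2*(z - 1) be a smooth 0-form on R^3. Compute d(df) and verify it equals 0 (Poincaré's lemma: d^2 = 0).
d(df) = 0

Step 1: df = sum_i (∂f/∂x_i) dx_i = (0) dx + (4*y*(z - 1)) dy + (2*y^2) dz.
Step 2: Apply d again. Using the 1-form formula, the coefficient of dx ∧ dy in d(df) is ∂^2 f/∂x ∂y - ∂^2 f/∂y ∂x = (0) - (0) = 0 (equality of mixed partials for smooth f).
Similarly for dx ∧ dz and dy ∧ dz — all coefficients vanish. So d(df) = 0.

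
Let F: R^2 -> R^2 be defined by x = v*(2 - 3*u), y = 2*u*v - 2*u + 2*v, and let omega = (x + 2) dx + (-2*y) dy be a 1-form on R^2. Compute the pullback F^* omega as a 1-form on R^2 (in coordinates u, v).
F^* omega = (u*v^2 + 16*u*v - 8*u - 14*v^2 + 2*v) du + (u^2*v + 8*u^2 - 28*u*v + 2*u - 4*v + 4) dv

Using F^*(f dg) = (f ∘ F) d(g ∘ F), substitute each coordinate x_i by F_i(u, v) in f_i, and replace dx_i by d F_i = (∂F_i/∂u) du + (∂F_i/∂v) dv.
  For the x component: f_1(F) = -3*u*v + 2*v + 2; d F_1 = (-3*v) du + (2 - 3*u) dv
  For the y component: f_2(F) = -4*u*v + 4*u - 4*v; d F_2 = (2*v - 2) du + (2*u + 2) dv
Combining and collecting du, dv coefficients:
  coeff of du: u*v^2 + 16*u*v - 8*u - 14*v^2 + 2*v
  coeff of dv: u^2*v + 8*u^2 - 28*u*v + 2*u - 4*v + 4
F^* omega = (u*v^2 + 16*u*v - 8*u - 14*v^2 + 2*v) du + (u^2*v + 8*u^2 - 28*u*v + 2*u - 4*v + 4) dv.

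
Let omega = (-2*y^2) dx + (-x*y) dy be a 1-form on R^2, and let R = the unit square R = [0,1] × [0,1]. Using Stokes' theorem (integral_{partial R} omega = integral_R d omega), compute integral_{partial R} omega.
integral_(partial R) omega = 3/2

Stokes: integral_partial_R omega = integral_R d omega with d omega = (∂Q/∂x - ∂P/∂y) dx ∧ dy.
  ∂Q/∂x = -y
  ∂P/∂y = -4*y
  integrand = ∂Q/∂x - ∂P/∂y = 3*y.
Integrating over R: integral_0^1 integral_0^1 (3*y) dx dy = 3/2.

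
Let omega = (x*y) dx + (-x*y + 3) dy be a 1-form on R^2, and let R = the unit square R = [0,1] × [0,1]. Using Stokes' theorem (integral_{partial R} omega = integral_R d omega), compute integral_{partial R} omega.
integral_(partial R) omega = -1

Stokes: integral_partial_R omega = integral_R d omega with d omega = (∂Q/∂x - ∂P/∂y) dx ∧ dy.
  ∂Q/∂x = -y
  ∂P/∂y = x
  integrand = ∂Q/∂x - ∂P/∂y = -x - y.
Integrating over R: integral_0^1 integral_0^1 (-x - y) dx dy = -1.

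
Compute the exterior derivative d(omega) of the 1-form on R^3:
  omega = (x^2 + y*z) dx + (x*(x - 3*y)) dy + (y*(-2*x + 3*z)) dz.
d(omega) = (2*x - 3*y - z) dx ∧ dy + (-3*y) dx ∧ dz + (-2*x + 3*z) dy ∧ dz

For a 1-form omega = sum_i f_i dx_i, the exterior derivative is
  d(omega) = sum_{i < j} (∂f_j/∂x_i - ∂f_i/∂x_j) dx_i ∧ dx_j.
  coefficient of dx ∧ dy: ∂f_2/∂x - ∂f_1/∂y = ∂(x*(x - 3*y))/∂x - ∂(x^2 + y*z)/∂y = 2*x - 3*y - z
  coefficient of dx ∧ dz: ∂f_3/∂x - ∂f_1/∂z = ∂(y*(-2*x + 3*z))/∂x - ∂(x^2 + y*z)/∂z = -3*y
  coefficient of dy ∧ dz: ∂f_3/∂y - ∂f_2/∂z = ∂(y*(-2*x + 3*z))/∂y - ∂(x*(x - 3*y))/∂z = -2*x + 3*z
Assembling: d(omega) = (2*x - 3*y - z) dx ∧ dy + (-3*y) dx ∧ dz + (-2*x + 3*z) dy ∧ dz.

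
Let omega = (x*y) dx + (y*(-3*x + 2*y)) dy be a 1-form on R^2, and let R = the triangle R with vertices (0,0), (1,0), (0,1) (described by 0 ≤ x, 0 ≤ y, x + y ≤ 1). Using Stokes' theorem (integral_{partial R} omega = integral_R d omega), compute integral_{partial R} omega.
integral_(partial R) omega = -2/3

Stokes: integral_partial_R omega = integral_R d omega with d omega = (∂Q/∂x - ∂P/∂y) dx ∧ dy.
  ∂Q/∂x = -3*y
  ∂P/∂y = x
  integrand = ∂Q/∂x - ∂P/∂y = -x - 3*y.
Integrating over R: integral_0^1 integral_0^{1-x} (-x - 3*y) dy dx = -2/3.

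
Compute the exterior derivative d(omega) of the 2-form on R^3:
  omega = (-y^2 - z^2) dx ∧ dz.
d(omega) = (2*y) dx ∧ dy ∧ dz

For a 2-form omega = sum_{i<j} g_{ij} dx_i ∧ dx_j, the exterior derivative is
  d(omega) = sum_{i<j} d(g_{ij}) ∧ dx_i ∧ dx_j = sum_{i<j, k} (∂g_{ij}/∂x_k) dx_k ∧ dx_i ∧ dx_j.
Expand each term, using dx_k ∧ dx_i ∧ dx_j = sgn(permutation) dx_{(a)} ∧ dx_{(b)} ∧ dx_{(c)} with (a < b < c) sorted:
  d(-y^2 - z^2) includes (∂/∂y)(-y^2 - z^2) dy = (-2*y) dy, which multiplied by dx ∧ dz gives (2*y) dx ∧ dy ∧ dz
Collecting like 3-forms: d(omega) = (2*y) dx ∧ dy ∧ dz.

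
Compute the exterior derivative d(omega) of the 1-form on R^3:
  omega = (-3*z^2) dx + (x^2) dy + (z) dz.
d(omega) = (2*x) dx ∧ dy + (6*z) dx ∧ dz

For a 1-form omega = sum_i f_i dx_i, the exterior derivative is
  d(omega) = sum_{i < j} (∂f_j/∂x_i - ∂f_i/∂x_j) dx_i ∧ dx_j.
  coefficient of dx ∧ dy: ∂f_2/∂x - ∂f_1/∂y = ∂(x^2)/∂x - ∂(-3*z^2)/∂y = 2*x
  coefficient of dx ∧ dz: ∂f_3/∂x - ∂f_1/∂z = ∂(z)/∂x - ∂(-3*z^2)/∂z = 6*z
Assembling: d(omega) = (2*x) dx ∧ dy + (6*z) dx ∧ dz.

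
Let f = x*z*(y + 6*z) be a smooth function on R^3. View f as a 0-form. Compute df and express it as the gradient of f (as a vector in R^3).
df = (z*(y + 6*z)) dx + (x*z) dy + (x*(y + 12*z)) dz; grad f = (z*(y + 6*z), x*z, x*(y + 12*z))

For a 0-form f, d f = (∂f/∂x) dx + (∂f/∂y) dy + (∂f/∂z) dz. The components of the vector representation are exactly the entries of grad f in Cartesian coordinates:
  ∂f/∂x = z*(y + 6*z)
  ∂f/∂y = x*z
  ∂f/∂z = x*(y + 12*z).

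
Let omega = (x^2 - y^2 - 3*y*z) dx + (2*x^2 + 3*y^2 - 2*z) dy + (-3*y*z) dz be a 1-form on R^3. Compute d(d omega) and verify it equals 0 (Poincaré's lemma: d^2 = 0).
d(d omega) = 0

Step 1: d omega = sum_{i<j} (∂f_j/∂x_i - ∂f_i/∂x_j) dx_i ∧ dx_j:
  coeff of dx ∧ dy: 4*x + 2*y + 3*z
  coeff of dx ∧ dz: 3*y
  coeff of dy ∧ dz: 2 - 3*z
Step 2: Apply d again to each 2-form coefficient. The only possible 3-form in R^3 is dx ∧ dy ∧ dz, with coefficient
  ∂(coeff of dy∧dz)/∂x - ∂(coeff of dx∧dz)/∂y + ∂(coeff of dx∧dy)/∂z
  = ∂/∂x (2 - 3*z) - ∂/∂y (3*y) + ∂/∂z (4*x + 2*y + 3*z).
Each of these terms simplifies to sums of mixed partials that cancel in pairs. The result is 0 (by equality of mixed partials for smooth functions — Schwarz / Clairaut).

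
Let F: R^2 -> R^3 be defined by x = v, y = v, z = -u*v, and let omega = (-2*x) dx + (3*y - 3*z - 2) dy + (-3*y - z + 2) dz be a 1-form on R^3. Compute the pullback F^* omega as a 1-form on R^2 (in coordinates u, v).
F^* omega = (v*(-u*v + 3*v - 2)) du + (-u^2*v + 6*u*v - 2*u + v - 2) dv

Using F^*(f dg) = (f ∘ F) d(g ∘ F), substitute each coordinate x_i by F_i(u, v) in f_i, and replace dx_i by d F_i = (∂F_i/∂u) du + (∂F_i/∂v) dv.
  For the x component: f_1(F) = -2*v; d F_1 = (0) du + (1) dv
  For the y component: f_2(F) = 3*u*v + 3*v - 2; d F_2 = (0) du + (1) dv
  For the z component: f_3(F) = u*v - 3*v + 2; d F_3 = (-v) du + (-u) dv
Combining and collecting du, dv coefficients:
  coeff of du: v*(-u*v + 3*v - 2)
  coeff of dv: -u^2*v + 6*u*v - 2*u + v - 2
F^* omega = (v*(-u*v + 3*v - 2)) du + (-u^2*v + 6*u*v - 2*u + v - 2) dv.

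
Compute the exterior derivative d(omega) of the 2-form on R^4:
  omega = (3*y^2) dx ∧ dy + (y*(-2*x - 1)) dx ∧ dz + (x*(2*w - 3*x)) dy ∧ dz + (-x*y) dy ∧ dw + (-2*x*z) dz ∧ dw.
d(omega) = (2*w - 4*x + 1) dx ∧ dy ∧ dz + (2*x) dy ∧ dz ∧ dw + (-y) dx ∧ dy ∧ dw + (-2*z) dx ∧ dz ∧ dw

For a 2-form omega = sum_{i<j} g_{ij} dx_i ∧ dx_j, the exterior derivative is
  d(omega) = sum_{i<j} d(g_{ij}) ∧ dx_i ∧ dx_j = sum_{i<j, k} (∂g_{ij}/∂x_k) dx_k ∧ dx_i ∧ dx_j.
Expand each term, using dx_k ∧ dx_i ∧ dx_j = sgn(permutation) dx_{(a)} ∧ dx_{(b)} ∧ dx_{(c)} with (a < b < c) sorted:
  d(y*(-2*x - 1)) includes (∂/∂y)(y*(-2*x - 1)) dy = (-2*x - 1) dy, which multiplied by dx ∧ dz gives (2*x + 1) dx ∧ dy ∧ dz
  d(x*(2*w - 3*x)) includes (∂/∂x)(x*(2*w - 3*x)) dx = (2*w - 6*x) dx, which multiplied by dy ∧ dz gives (2*w - 6*x) dx ∧ dy ∧ dz
  d(x*(2*w - 3*x)) includes (∂/∂w)(x*(2*w - 3*x)) dw = (2*x) dw, which multiplied by dy ∧ dz gives (2*x) dy ∧ dz ∧ dw
  d(-x*y) includes (∂/∂x)(-x*y) dx = (-y) dx, which multiplied by dy ∧ dw gives (-y) dx ∧ dy ∧ dw
  d(-2*x*z) includes (∂/∂x)(-2*x*z) dx = (-2*z) dx, which multiplied by dz ∧ dw gives (-2*z) dx ∧ dz ∧ dw
Collecting like 3-forms: d(omega) = (2*w - 4*x + 1) dx ∧ dy ∧ dz + (2*x) dy ∧ dz ∧ dw + (-y) dx ∧ dy ∧ dw + (-2*z) dx ∧ dz ∧ dw.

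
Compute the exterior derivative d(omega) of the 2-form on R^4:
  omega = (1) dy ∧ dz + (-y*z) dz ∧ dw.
d(omega) = (-z) dy ∧ dz ∧ dw

For a 2-form omega = sum_{i<j} g_{ij} dx_i ∧ dx_j, the exterior derivative is
  d(omega) = sum_{i<j} d(g_{ij}) ∧ dx_i ∧ dx_j = sum_{i<j, k} (∂g_{ij}/∂x_k) dx_k ∧ dx_i ∧ dx_j.
Expand each term, using dx_k ∧ dx_i ∧ dx_j = sgn(permutation) dx_{(a)} ∧ dx_{(b)} ∧ dx_{(c)} with (a < b < c) sorted:
  d(-y*z) includes (∂/∂y)(-y*z) dy = (-z) dy, which multiplied by dz ∧ dw gives (-z) dy ∧ dz ∧ dw
Collecting like 3-forms: d(omega) = (-z) dy ∧ dz ∧ dw.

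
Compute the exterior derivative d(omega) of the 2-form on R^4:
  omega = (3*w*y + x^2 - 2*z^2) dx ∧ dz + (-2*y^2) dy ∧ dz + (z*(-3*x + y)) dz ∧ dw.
d(omega) = (-3*w) dx ∧ dy ∧ dz + (3*y - 3*z) dx ∧ dz ∧ dw + (z) dy ∧ dz ∧ dw

For a 2-form omega = sum_{i<j} g_{ij} dx_i ∧ dx_j, the exterior derivative is
  d(omega) = sum_{i<j} d(g_{ij}) ∧ dx_i ∧ dx_j = sum_{i<j, k} (∂g_{ij}/∂x_k) dx_k ∧ dx_i ∧ dx_j.
Expand each term, using dx_k ∧ dx_i ∧ dx_j = sgn(permutation) dx_{(a)} ∧ dx_{(b)} ∧ dx_{(c)} with (a < b < c) sorted:
  d(3*w*y + x^2 - 2*z^2) includes (∂/∂y)(3*w*y + x^2 - 2*z^2) dy = (3*w) dy, which multiplied by dx ∧ dz gives (-3*w) dx ∧ dy ∧ dz
  d(3*w*y + x^2 - 2*z^2) includes (∂/∂w)(3*w*y + x^2 - 2*z^2) dw = (3*y) dw, which multiplied by dx ∧ dz gives (3*y) dx ∧ dz ∧ dw
  d(z*(-3*x + y)) includes (∂/∂x)(z*(-3*x + y)) dx = (-3*z) dx, which multiplied by dz ∧ dw gives (-3*z) dx ∧ dz ∧ dw
  d(z*(-3*x + y)) includes (∂/∂y)(z*(-3*x + y)) dy = (z) dy, which multiplied by dz ∧ dw gives (z) dy ∧ dz ∧ dw
Collecting like 3-forms: d(omega) = (-3*w) dx ∧ dy ∧ dz + (3*y - 3*z) dx ∧ dz ∧ dw + (z) dy ∧ dz ∧ dw.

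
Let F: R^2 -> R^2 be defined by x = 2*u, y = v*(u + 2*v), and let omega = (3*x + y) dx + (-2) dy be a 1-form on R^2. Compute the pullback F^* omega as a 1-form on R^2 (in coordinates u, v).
F^* omega = (2*u*v + 12*u + 4*v^2 - 2*v) du + (-2*u - 8*v) dv

Using F^*(f dg) = (f ∘ F) d(g ∘ F), substitute each coordinate x_i by F_i(u, v) in f_i, and replace dx_i by d F_i = (∂F_i/∂u) du + (∂F_i/∂v) dv.
  For the x component: f_1(F) = u*v + 6*u + 2*v^2; d F_1 = (2) du + (0) dv
  For the y component: f_2(F) = -2; d F_2 = (v) du + (u + 4*v) dv
Combining and collecting du, dv coefficients:
  coeff of du: 2*u*v + 12*u + 4*v^2 - 2*v
  coeff of dv: -2*u - 8*v
F^* omega = (2*u*v + 12*u + 4*v^2 - 2*v) du + (-2*u - 8*v) dv.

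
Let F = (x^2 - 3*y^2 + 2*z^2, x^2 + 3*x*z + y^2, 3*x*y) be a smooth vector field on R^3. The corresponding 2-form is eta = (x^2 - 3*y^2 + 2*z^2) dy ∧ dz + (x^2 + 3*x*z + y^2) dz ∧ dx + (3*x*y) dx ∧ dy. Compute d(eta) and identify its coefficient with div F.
d(eta) = (2*x + 2*y) dx ∧ dy ∧ dz; div F = 2*x + 2*y

For a 2-form in R^3 of the form above, applying d gives a 3-form with coefficient ∂P/∂x + ∂Q/∂y + ∂R/∂z:
  ∂P/∂x = 2*x
  ∂Q/∂y = 2*y
  ∂R/∂z = 0
Sum = 2*x + 2*y, which is exactly div F.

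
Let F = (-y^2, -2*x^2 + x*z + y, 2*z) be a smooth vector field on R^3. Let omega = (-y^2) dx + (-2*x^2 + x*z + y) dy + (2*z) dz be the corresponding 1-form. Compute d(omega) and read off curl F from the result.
d(omega) = (-x) dy ∧ dz + (0) dz ∧ dx + (-4*x + 2*y + z) dx ∧ dy; curl F = (-x, 0, -4*x + 2*y + z)

d omega = sum_{i<j} (∂f_j/∂x_i - ∂f_i/∂x_j) dx_i ∧ dx_j. Under the identification (dy ∧ dz, dz ∧ dx, dx ∧ dy) ↔ (e_x, e_y, e_z), the coefficients are exactly the components of curl F. Compute:
  ∂R/∂y - ∂Q/∂z = (0) - (x) = -x
  ∂P/∂z - ∂R/∂x = (0) - (0) = 0
  ∂Q/∂x - ∂P/∂y = (-4*x + z) - (-2*y) = -4*x + 2*y + z.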